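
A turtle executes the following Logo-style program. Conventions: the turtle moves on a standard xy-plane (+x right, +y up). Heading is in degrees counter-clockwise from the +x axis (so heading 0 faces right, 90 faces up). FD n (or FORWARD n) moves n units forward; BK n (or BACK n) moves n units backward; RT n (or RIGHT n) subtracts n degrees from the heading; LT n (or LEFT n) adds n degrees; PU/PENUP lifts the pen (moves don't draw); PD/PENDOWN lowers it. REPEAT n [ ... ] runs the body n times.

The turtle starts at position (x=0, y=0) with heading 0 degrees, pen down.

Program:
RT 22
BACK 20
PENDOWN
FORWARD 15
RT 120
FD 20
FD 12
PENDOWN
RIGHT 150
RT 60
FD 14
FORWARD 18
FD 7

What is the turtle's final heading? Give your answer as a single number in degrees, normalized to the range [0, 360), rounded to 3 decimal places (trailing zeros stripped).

Answer: 8

Derivation:
Executing turtle program step by step:
Start: pos=(0,0), heading=0, pen down
RT 22: heading 0 -> 338
BK 20: (0,0) -> (-18.544,7.492) [heading=338, draw]
PD: pen down
FD 15: (-18.544,7.492) -> (-4.636,1.873) [heading=338, draw]
RT 120: heading 338 -> 218
FD 20: (-4.636,1.873) -> (-20.396,-10.44) [heading=218, draw]
FD 12: (-20.396,-10.44) -> (-29.852,-17.828) [heading=218, draw]
PD: pen down
RT 150: heading 218 -> 68
RT 60: heading 68 -> 8
FD 14: (-29.852,-17.828) -> (-15.989,-15.88) [heading=8, draw]
FD 18: (-15.989,-15.88) -> (1.836,-13.375) [heading=8, draw]
FD 7: (1.836,-13.375) -> (8.768,-12.4) [heading=8, draw]
Final: pos=(8.768,-12.4), heading=8, 7 segment(s) drawn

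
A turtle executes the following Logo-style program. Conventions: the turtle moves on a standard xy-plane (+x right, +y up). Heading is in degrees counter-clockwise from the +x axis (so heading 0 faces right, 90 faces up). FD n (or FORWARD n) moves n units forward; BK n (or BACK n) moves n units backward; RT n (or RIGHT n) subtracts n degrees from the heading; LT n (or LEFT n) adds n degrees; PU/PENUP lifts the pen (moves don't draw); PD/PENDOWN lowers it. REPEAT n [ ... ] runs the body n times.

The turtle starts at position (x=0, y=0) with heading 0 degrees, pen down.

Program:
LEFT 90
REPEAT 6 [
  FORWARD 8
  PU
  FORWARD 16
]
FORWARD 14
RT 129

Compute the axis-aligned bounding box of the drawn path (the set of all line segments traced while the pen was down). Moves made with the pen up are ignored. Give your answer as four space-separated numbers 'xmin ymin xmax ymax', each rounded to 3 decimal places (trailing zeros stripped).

Executing turtle program step by step:
Start: pos=(0,0), heading=0, pen down
LT 90: heading 0 -> 90
REPEAT 6 [
  -- iteration 1/6 --
  FD 8: (0,0) -> (0,8) [heading=90, draw]
  PU: pen up
  FD 16: (0,8) -> (0,24) [heading=90, move]
  -- iteration 2/6 --
  FD 8: (0,24) -> (0,32) [heading=90, move]
  PU: pen up
  FD 16: (0,32) -> (0,48) [heading=90, move]
  -- iteration 3/6 --
  FD 8: (0,48) -> (0,56) [heading=90, move]
  PU: pen up
  FD 16: (0,56) -> (0,72) [heading=90, move]
  -- iteration 4/6 --
  FD 8: (0,72) -> (0,80) [heading=90, move]
  PU: pen up
  FD 16: (0,80) -> (0,96) [heading=90, move]
  -- iteration 5/6 --
  FD 8: (0,96) -> (0,104) [heading=90, move]
  PU: pen up
  FD 16: (0,104) -> (0,120) [heading=90, move]
  -- iteration 6/6 --
  FD 8: (0,120) -> (0,128) [heading=90, move]
  PU: pen up
  FD 16: (0,128) -> (0,144) [heading=90, move]
]
FD 14: (0,144) -> (0,158) [heading=90, move]
RT 129: heading 90 -> 321
Final: pos=(0,158), heading=321, 1 segment(s) drawn

Segment endpoints: x in {0, 0}, y in {0, 8}
xmin=0, ymin=0, xmax=0, ymax=8

Answer: 0 0 0 8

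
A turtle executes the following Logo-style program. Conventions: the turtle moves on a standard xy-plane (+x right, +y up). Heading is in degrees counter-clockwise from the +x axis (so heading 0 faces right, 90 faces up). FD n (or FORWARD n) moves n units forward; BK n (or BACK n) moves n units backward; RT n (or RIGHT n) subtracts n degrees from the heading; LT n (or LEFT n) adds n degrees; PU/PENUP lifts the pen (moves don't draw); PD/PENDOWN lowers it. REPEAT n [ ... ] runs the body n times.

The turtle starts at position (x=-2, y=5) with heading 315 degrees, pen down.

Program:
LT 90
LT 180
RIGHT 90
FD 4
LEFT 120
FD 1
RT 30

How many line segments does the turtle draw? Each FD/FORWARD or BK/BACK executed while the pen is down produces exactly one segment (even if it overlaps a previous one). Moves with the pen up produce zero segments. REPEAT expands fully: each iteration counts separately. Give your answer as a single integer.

Executing turtle program step by step:
Start: pos=(-2,5), heading=315, pen down
LT 90: heading 315 -> 45
LT 180: heading 45 -> 225
RT 90: heading 225 -> 135
FD 4: (-2,5) -> (-4.828,7.828) [heading=135, draw]
LT 120: heading 135 -> 255
FD 1: (-4.828,7.828) -> (-5.087,6.863) [heading=255, draw]
RT 30: heading 255 -> 225
Final: pos=(-5.087,6.863), heading=225, 2 segment(s) drawn
Segments drawn: 2

Answer: 2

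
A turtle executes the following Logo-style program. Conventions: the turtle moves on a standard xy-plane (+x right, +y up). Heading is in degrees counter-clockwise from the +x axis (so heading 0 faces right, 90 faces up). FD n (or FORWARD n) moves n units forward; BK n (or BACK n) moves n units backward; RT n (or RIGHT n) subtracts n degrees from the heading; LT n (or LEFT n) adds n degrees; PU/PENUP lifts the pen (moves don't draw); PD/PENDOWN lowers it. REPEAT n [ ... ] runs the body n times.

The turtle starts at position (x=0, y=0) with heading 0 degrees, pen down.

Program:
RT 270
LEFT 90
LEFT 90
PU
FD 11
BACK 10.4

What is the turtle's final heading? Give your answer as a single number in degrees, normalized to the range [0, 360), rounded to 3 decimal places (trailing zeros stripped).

Answer: 270

Derivation:
Executing turtle program step by step:
Start: pos=(0,0), heading=0, pen down
RT 270: heading 0 -> 90
LT 90: heading 90 -> 180
LT 90: heading 180 -> 270
PU: pen up
FD 11: (0,0) -> (0,-11) [heading=270, move]
BK 10.4: (0,-11) -> (0,-0.6) [heading=270, move]
Final: pos=(0,-0.6), heading=270, 0 segment(s) drawn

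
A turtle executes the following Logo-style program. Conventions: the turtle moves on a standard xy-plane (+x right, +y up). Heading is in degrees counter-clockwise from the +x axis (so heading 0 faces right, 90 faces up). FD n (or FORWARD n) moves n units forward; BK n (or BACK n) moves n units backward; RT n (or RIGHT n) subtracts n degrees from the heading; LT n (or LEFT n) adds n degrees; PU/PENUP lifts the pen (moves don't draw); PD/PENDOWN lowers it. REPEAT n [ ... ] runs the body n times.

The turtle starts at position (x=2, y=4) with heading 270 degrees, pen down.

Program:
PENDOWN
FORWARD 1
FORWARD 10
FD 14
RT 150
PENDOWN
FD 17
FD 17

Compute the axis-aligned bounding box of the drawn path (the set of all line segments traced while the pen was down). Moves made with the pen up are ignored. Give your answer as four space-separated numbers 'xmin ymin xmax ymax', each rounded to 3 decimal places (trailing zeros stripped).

Executing turtle program step by step:
Start: pos=(2,4), heading=270, pen down
PD: pen down
FD 1: (2,4) -> (2,3) [heading=270, draw]
FD 10: (2,3) -> (2,-7) [heading=270, draw]
FD 14: (2,-7) -> (2,-21) [heading=270, draw]
RT 150: heading 270 -> 120
PD: pen down
FD 17: (2,-21) -> (-6.5,-6.278) [heading=120, draw]
FD 17: (-6.5,-6.278) -> (-15,8.445) [heading=120, draw]
Final: pos=(-15,8.445), heading=120, 5 segment(s) drawn

Segment endpoints: x in {-15, -6.5, 2, 2, 2, 2}, y in {-21, -7, -6.278, 3, 4, 8.445}
xmin=-15, ymin=-21, xmax=2, ymax=8.445

Answer: -15 -21 2 8.445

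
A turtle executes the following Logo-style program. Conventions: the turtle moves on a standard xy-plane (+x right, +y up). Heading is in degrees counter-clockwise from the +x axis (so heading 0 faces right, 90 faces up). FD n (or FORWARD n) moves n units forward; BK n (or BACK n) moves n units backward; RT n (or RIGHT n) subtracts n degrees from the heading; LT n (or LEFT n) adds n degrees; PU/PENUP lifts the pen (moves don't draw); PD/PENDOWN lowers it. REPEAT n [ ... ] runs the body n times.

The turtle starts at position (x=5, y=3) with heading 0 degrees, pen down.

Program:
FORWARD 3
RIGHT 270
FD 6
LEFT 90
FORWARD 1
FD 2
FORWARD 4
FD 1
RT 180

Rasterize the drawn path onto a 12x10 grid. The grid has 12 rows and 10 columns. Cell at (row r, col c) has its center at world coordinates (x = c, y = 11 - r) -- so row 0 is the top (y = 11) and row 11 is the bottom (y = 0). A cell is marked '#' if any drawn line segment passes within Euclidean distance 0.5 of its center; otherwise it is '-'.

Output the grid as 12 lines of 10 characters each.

Answer: ----------
----------
#########-
--------#-
--------#-
--------#-
--------#-
--------#-
-----####-
----------
----------
----------

Derivation:
Segment 0: (5,3) -> (8,3)
Segment 1: (8,3) -> (8,9)
Segment 2: (8,9) -> (7,9)
Segment 3: (7,9) -> (5,9)
Segment 4: (5,9) -> (1,9)
Segment 5: (1,9) -> (-0,9)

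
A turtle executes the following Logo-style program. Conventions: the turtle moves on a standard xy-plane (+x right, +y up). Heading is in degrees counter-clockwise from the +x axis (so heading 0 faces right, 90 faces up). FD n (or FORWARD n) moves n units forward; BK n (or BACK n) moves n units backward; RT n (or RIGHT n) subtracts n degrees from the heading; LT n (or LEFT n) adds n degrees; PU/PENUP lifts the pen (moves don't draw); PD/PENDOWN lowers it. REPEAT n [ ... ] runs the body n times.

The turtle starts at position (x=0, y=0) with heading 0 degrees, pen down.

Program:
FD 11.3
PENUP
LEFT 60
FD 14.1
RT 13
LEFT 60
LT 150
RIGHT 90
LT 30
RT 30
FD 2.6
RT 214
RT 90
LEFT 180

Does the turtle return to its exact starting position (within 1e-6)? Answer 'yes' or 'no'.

Answer: no

Derivation:
Executing turtle program step by step:
Start: pos=(0,0), heading=0, pen down
FD 11.3: (0,0) -> (11.3,0) [heading=0, draw]
PU: pen up
LT 60: heading 0 -> 60
FD 14.1: (11.3,0) -> (18.35,12.211) [heading=60, move]
RT 13: heading 60 -> 47
LT 60: heading 47 -> 107
LT 150: heading 107 -> 257
RT 90: heading 257 -> 167
LT 30: heading 167 -> 197
RT 30: heading 197 -> 167
FD 2.6: (18.35,12.211) -> (15.817,12.796) [heading=167, move]
RT 214: heading 167 -> 313
RT 90: heading 313 -> 223
LT 180: heading 223 -> 43
Final: pos=(15.817,12.796), heading=43, 1 segment(s) drawn

Start position: (0, 0)
Final position: (15.817, 12.796)
Distance = 20.345; >= 1e-6 -> NOT closed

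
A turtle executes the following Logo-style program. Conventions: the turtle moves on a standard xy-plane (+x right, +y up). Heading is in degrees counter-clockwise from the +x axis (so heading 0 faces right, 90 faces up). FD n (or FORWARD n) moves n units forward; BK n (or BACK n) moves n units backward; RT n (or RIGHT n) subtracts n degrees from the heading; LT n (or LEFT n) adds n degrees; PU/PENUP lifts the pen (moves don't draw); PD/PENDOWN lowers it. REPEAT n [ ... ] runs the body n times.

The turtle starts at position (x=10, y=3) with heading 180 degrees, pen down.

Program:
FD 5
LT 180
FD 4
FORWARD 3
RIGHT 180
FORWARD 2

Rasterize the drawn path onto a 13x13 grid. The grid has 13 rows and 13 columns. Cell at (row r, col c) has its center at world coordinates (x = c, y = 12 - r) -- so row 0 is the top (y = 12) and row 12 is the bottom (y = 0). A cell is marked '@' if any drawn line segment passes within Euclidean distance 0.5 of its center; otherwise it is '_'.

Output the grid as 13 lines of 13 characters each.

Segment 0: (10,3) -> (5,3)
Segment 1: (5,3) -> (9,3)
Segment 2: (9,3) -> (12,3)
Segment 3: (12,3) -> (10,3)

Answer: _____________
_____________
_____________
_____________
_____________
_____________
_____________
_____________
_____________
_____@@@@@@@@
_____________
_____________
_____________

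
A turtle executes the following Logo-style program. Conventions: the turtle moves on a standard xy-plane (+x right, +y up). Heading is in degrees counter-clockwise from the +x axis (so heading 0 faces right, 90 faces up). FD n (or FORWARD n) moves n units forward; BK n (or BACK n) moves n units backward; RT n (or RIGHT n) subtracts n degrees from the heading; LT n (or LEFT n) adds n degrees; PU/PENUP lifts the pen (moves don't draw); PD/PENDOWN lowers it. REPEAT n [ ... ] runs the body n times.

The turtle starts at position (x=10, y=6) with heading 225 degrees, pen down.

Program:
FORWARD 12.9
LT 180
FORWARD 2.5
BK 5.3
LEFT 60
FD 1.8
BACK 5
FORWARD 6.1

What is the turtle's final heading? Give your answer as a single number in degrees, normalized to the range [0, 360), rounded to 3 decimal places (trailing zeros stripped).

Answer: 105

Derivation:
Executing turtle program step by step:
Start: pos=(10,6), heading=225, pen down
FD 12.9: (10,6) -> (0.878,-3.122) [heading=225, draw]
LT 180: heading 225 -> 45
FD 2.5: (0.878,-3.122) -> (2.646,-1.354) [heading=45, draw]
BK 5.3: (2.646,-1.354) -> (-1.102,-5.102) [heading=45, draw]
LT 60: heading 45 -> 105
FD 1.8: (-1.102,-5.102) -> (-1.567,-3.363) [heading=105, draw]
BK 5: (-1.567,-3.363) -> (-0.273,-8.193) [heading=105, draw]
FD 6.1: (-0.273,-8.193) -> (-1.852,-2.3) [heading=105, draw]
Final: pos=(-1.852,-2.3), heading=105, 6 segment(s) drawn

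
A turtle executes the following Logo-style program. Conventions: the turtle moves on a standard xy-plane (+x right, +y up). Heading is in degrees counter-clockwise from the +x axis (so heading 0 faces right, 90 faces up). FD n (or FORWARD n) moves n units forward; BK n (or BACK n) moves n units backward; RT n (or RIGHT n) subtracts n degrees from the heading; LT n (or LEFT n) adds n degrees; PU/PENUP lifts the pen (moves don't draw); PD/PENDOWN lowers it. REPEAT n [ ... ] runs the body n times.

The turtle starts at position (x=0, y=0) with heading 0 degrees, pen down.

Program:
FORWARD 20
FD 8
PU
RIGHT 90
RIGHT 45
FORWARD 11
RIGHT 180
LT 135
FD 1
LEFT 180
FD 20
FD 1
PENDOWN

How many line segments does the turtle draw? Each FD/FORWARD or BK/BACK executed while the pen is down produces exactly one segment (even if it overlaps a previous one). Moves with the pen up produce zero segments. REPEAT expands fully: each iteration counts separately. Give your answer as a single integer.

Executing turtle program step by step:
Start: pos=(0,0), heading=0, pen down
FD 20: (0,0) -> (20,0) [heading=0, draw]
FD 8: (20,0) -> (28,0) [heading=0, draw]
PU: pen up
RT 90: heading 0 -> 270
RT 45: heading 270 -> 225
FD 11: (28,0) -> (20.222,-7.778) [heading=225, move]
RT 180: heading 225 -> 45
LT 135: heading 45 -> 180
FD 1: (20.222,-7.778) -> (19.222,-7.778) [heading=180, move]
LT 180: heading 180 -> 0
FD 20: (19.222,-7.778) -> (39.222,-7.778) [heading=0, move]
FD 1: (39.222,-7.778) -> (40.222,-7.778) [heading=0, move]
PD: pen down
Final: pos=(40.222,-7.778), heading=0, 2 segment(s) drawn
Segments drawn: 2

Answer: 2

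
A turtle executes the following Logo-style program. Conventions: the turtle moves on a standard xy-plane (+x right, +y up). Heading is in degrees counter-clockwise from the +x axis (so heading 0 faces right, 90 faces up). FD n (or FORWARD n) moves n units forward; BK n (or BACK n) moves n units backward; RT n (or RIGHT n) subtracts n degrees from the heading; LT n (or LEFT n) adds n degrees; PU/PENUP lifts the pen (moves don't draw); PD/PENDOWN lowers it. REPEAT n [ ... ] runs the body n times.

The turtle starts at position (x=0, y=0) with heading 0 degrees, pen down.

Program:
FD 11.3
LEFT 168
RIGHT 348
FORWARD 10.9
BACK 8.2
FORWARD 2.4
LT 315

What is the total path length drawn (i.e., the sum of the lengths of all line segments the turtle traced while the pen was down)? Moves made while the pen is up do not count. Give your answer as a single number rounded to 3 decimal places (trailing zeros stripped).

Executing turtle program step by step:
Start: pos=(0,0), heading=0, pen down
FD 11.3: (0,0) -> (11.3,0) [heading=0, draw]
LT 168: heading 0 -> 168
RT 348: heading 168 -> 180
FD 10.9: (11.3,0) -> (0.4,0) [heading=180, draw]
BK 8.2: (0.4,0) -> (8.6,0) [heading=180, draw]
FD 2.4: (8.6,0) -> (6.2,0) [heading=180, draw]
LT 315: heading 180 -> 135
Final: pos=(6.2,0), heading=135, 4 segment(s) drawn

Segment lengths:
  seg 1: (0,0) -> (11.3,0), length = 11.3
  seg 2: (11.3,0) -> (0.4,0), length = 10.9
  seg 3: (0.4,0) -> (8.6,0), length = 8.2
  seg 4: (8.6,0) -> (6.2,0), length = 2.4
Total = 32.8

Answer: 32.8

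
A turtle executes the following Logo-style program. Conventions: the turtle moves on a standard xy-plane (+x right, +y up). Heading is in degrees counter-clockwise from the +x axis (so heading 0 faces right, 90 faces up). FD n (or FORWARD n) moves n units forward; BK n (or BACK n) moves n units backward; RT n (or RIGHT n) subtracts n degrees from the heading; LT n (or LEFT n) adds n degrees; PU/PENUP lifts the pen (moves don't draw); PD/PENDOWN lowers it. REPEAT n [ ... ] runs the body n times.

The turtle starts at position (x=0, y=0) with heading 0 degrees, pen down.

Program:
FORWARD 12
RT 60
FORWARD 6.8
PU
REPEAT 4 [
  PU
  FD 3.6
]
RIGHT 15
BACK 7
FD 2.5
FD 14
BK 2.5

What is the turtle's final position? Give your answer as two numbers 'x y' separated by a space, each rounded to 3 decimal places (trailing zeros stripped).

Answer: 24.412 -25.121

Derivation:
Executing turtle program step by step:
Start: pos=(0,0), heading=0, pen down
FD 12: (0,0) -> (12,0) [heading=0, draw]
RT 60: heading 0 -> 300
FD 6.8: (12,0) -> (15.4,-5.889) [heading=300, draw]
PU: pen up
REPEAT 4 [
  -- iteration 1/4 --
  PU: pen up
  FD 3.6: (15.4,-5.889) -> (17.2,-9.007) [heading=300, move]
  -- iteration 2/4 --
  PU: pen up
  FD 3.6: (17.2,-9.007) -> (19,-12.124) [heading=300, move]
  -- iteration 3/4 --
  PU: pen up
  FD 3.6: (19,-12.124) -> (20.8,-15.242) [heading=300, move]
  -- iteration 4/4 --
  PU: pen up
  FD 3.6: (20.8,-15.242) -> (22.6,-18.36) [heading=300, move]
]
RT 15: heading 300 -> 285
BK 7: (22.6,-18.36) -> (20.788,-11.598) [heading=285, move]
FD 2.5: (20.788,-11.598) -> (21.435,-14.013) [heading=285, move]
FD 14: (21.435,-14.013) -> (25.059,-27.536) [heading=285, move]
BK 2.5: (25.059,-27.536) -> (24.412,-25.121) [heading=285, move]
Final: pos=(24.412,-25.121), heading=285, 2 segment(s) drawn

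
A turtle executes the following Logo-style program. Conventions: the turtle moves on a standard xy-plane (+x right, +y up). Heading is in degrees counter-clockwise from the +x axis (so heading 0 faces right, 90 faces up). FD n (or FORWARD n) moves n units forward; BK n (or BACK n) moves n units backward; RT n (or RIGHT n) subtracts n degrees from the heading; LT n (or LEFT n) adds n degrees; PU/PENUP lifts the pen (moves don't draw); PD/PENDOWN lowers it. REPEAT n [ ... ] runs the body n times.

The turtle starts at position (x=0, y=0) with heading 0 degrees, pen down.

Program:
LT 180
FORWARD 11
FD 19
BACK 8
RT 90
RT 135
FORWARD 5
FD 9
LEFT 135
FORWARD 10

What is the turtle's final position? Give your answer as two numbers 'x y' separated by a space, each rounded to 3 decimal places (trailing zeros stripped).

Executing turtle program step by step:
Start: pos=(0,0), heading=0, pen down
LT 180: heading 0 -> 180
FD 11: (0,0) -> (-11,0) [heading=180, draw]
FD 19: (-11,0) -> (-30,0) [heading=180, draw]
BK 8: (-30,0) -> (-22,0) [heading=180, draw]
RT 90: heading 180 -> 90
RT 135: heading 90 -> 315
FD 5: (-22,0) -> (-18.464,-3.536) [heading=315, draw]
FD 9: (-18.464,-3.536) -> (-12.101,-9.899) [heading=315, draw]
LT 135: heading 315 -> 90
FD 10: (-12.101,-9.899) -> (-12.101,0.101) [heading=90, draw]
Final: pos=(-12.101,0.101), heading=90, 6 segment(s) drawn

Answer: -12.101 0.101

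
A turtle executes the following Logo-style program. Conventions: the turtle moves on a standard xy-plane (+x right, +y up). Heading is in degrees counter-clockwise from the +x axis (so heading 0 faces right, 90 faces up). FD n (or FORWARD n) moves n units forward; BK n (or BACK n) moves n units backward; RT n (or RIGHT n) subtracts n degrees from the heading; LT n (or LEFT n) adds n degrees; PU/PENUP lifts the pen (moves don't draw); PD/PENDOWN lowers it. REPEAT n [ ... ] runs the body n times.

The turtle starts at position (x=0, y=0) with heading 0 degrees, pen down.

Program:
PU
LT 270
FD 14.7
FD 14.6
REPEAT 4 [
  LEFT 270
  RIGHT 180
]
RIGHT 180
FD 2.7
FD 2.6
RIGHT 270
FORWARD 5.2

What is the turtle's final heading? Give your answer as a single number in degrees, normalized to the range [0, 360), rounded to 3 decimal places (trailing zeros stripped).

Answer: 180

Derivation:
Executing turtle program step by step:
Start: pos=(0,0), heading=0, pen down
PU: pen up
LT 270: heading 0 -> 270
FD 14.7: (0,0) -> (0,-14.7) [heading=270, move]
FD 14.6: (0,-14.7) -> (0,-29.3) [heading=270, move]
REPEAT 4 [
  -- iteration 1/4 --
  LT 270: heading 270 -> 180
  RT 180: heading 180 -> 0
  -- iteration 2/4 --
  LT 270: heading 0 -> 270
  RT 180: heading 270 -> 90
  -- iteration 3/4 --
  LT 270: heading 90 -> 0
  RT 180: heading 0 -> 180
  -- iteration 4/4 --
  LT 270: heading 180 -> 90
  RT 180: heading 90 -> 270
]
RT 180: heading 270 -> 90
FD 2.7: (0,-29.3) -> (0,-26.6) [heading=90, move]
FD 2.6: (0,-26.6) -> (0,-24) [heading=90, move]
RT 270: heading 90 -> 180
FD 5.2: (0,-24) -> (-5.2,-24) [heading=180, move]
Final: pos=(-5.2,-24), heading=180, 0 segment(s) drawn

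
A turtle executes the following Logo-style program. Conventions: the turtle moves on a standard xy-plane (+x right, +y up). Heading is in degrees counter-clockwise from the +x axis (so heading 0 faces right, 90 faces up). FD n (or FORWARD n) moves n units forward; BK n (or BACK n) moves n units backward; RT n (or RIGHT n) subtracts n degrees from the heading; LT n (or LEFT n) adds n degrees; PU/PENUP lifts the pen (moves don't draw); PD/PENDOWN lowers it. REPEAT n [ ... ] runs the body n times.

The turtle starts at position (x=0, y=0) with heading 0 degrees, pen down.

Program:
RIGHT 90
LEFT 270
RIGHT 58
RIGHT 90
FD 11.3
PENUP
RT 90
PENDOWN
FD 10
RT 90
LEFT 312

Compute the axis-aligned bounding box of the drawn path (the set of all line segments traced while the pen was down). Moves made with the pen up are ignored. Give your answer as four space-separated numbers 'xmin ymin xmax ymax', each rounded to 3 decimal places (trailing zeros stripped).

Answer: 0 -2.492 14.882 5.988

Derivation:
Executing turtle program step by step:
Start: pos=(0,0), heading=0, pen down
RT 90: heading 0 -> 270
LT 270: heading 270 -> 180
RT 58: heading 180 -> 122
RT 90: heading 122 -> 32
FD 11.3: (0,0) -> (9.583,5.988) [heading=32, draw]
PU: pen up
RT 90: heading 32 -> 302
PD: pen down
FD 10: (9.583,5.988) -> (14.882,-2.492) [heading=302, draw]
RT 90: heading 302 -> 212
LT 312: heading 212 -> 164
Final: pos=(14.882,-2.492), heading=164, 2 segment(s) drawn

Segment endpoints: x in {0, 9.583, 14.882}, y in {-2.492, 0, 5.988}
xmin=0, ymin=-2.492, xmax=14.882, ymax=5.988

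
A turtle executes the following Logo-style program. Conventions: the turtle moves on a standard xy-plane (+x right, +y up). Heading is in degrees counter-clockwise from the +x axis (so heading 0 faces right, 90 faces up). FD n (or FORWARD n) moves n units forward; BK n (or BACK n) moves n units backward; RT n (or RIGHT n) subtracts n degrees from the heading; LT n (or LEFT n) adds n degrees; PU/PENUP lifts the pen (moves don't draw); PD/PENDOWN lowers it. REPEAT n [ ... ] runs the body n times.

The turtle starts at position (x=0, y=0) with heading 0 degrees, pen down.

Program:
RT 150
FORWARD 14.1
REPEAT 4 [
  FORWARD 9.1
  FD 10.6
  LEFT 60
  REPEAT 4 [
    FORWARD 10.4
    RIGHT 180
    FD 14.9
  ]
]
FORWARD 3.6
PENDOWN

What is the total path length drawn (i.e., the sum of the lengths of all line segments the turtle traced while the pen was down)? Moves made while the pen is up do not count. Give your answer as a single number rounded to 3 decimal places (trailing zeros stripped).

Executing turtle program step by step:
Start: pos=(0,0), heading=0, pen down
RT 150: heading 0 -> 210
FD 14.1: (0,0) -> (-12.211,-7.05) [heading=210, draw]
REPEAT 4 [
  -- iteration 1/4 --
  FD 9.1: (-12.211,-7.05) -> (-20.092,-11.6) [heading=210, draw]
  FD 10.6: (-20.092,-11.6) -> (-29.272,-16.9) [heading=210, draw]
  LT 60: heading 210 -> 270
  REPEAT 4 [
    -- iteration 1/4 --
    FD 10.4: (-29.272,-16.9) -> (-29.272,-27.3) [heading=270, draw]
    RT 180: heading 270 -> 90
    FD 14.9: (-29.272,-27.3) -> (-29.272,-12.4) [heading=90, draw]
    -- iteration 2/4 --
    FD 10.4: (-29.272,-12.4) -> (-29.272,-2) [heading=90, draw]
    RT 180: heading 90 -> 270
    FD 14.9: (-29.272,-2) -> (-29.272,-16.9) [heading=270, draw]
    -- iteration 3/4 --
    FD 10.4: (-29.272,-16.9) -> (-29.272,-27.3) [heading=270, draw]
    RT 180: heading 270 -> 90
    FD 14.9: (-29.272,-27.3) -> (-29.272,-12.4) [heading=90, draw]
    -- iteration 4/4 --
    FD 10.4: (-29.272,-12.4) -> (-29.272,-2) [heading=90, draw]
    RT 180: heading 90 -> 270
    FD 14.9: (-29.272,-2) -> (-29.272,-16.9) [heading=270, draw]
  ]
  -- iteration 2/4 --
  FD 9.1: (-29.272,-16.9) -> (-29.272,-26) [heading=270, draw]
  FD 10.6: (-29.272,-26) -> (-29.272,-36.6) [heading=270, draw]
  LT 60: heading 270 -> 330
  REPEAT 4 [
    -- iteration 1/4 --
    FD 10.4: (-29.272,-36.6) -> (-20.265,-41.8) [heading=330, draw]
    RT 180: heading 330 -> 150
    FD 14.9: (-20.265,-41.8) -> (-33.169,-34.35) [heading=150, draw]
    -- iteration 2/4 --
    FD 10.4: (-33.169,-34.35) -> (-42.175,-29.15) [heading=150, draw]
    RT 180: heading 150 -> 330
    FD 14.9: (-42.175,-29.15) -> (-29.272,-36.6) [heading=330, draw]
    -- iteration 3/4 --
    FD 10.4: (-29.272,-36.6) -> (-20.265,-41.8) [heading=330, draw]
    RT 180: heading 330 -> 150
    FD 14.9: (-20.265,-41.8) -> (-33.169,-34.35) [heading=150, draw]
    -- iteration 4/4 --
    FD 10.4: (-33.169,-34.35) -> (-42.175,-29.15) [heading=150, draw]
    RT 180: heading 150 -> 330
    FD 14.9: (-42.175,-29.15) -> (-29.272,-36.6) [heading=330, draw]
  ]
  -- iteration 3/4 --
  FD 9.1: (-29.272,-36.6) -> (-21.391,-41.15) [heading=330, draw]
  FD 10.6: (-21.391,-41.15) -> (-12.211,-46.45) [heading=330, draw]
  LT 60: heading 330 -> 30
  REPEAT 4 [
    -- iteration 1/4 --
    FD 10.4: (-12.211,-46.45) -> (-3.204,-41.25) [heading=30, draw]
    RT 180: heading 30 -> 210
    FD 14.9: (-3.204,-41.25) -> (-16.108,-48.7) [heading=210, draw]
    -- iteration 2/4 --
    FD 10.4: (-16.108,-48.7) -> (-25.115,-53.9) [heading=210, draw]
    RT 180: heading 210 -> 30
    FD 14.9: (-25.115,-53.9) -> (-12.211,-46.45) [heading=30, draw]
    -- iteration 3/4 --
    FD 10.4: (-12.211,-46.45) -> (-3.204,-41.25) [heading=30, draw]
    RT 180: heading 30 -> 210
    FD 14.9: (-3.204,-41.25) -> (-16.108,-48.7) [heading=210, draw]
    -- iteration 4/4 --
    FD 10.4: (-16.108,-48.7) -> (-25.115,-53.9) [heading=210, draw]
    RT 180: heading 210 -> 30
    FD 14.9: (-25.115,-53.9) -> (-12.211,-46.45) [heading=30, draw]
  ]
  -- iteration 4/4 --
  FD 9.1: (-12.211,-46.45) -> (-4.33,-41.9) [heading=30, draw]
  FD 10.6: (-4.33,-41.9) -> (4.85,-36.6) [heading=30, draw]
  LT 60: heading 30 -> 90
  REPEAT 4 [
    -- iteration 1/4 --
    FD 10.4: (4.85,-36.6) -> (4.85,-26.2) [heading=90, draw]
    RT 180: heading 90 -> 270
    FD 14.9: (4.85,-26.2) -> (4.85,-41.1) [heading=270, draw]
    -- iteration 2/4 --
    FD 10.4: (4.85,-41.1) -> (4.85,-51.5) [heading=270, draw]
    RT 180: heading 270 -> 90
    FD 14.9: (4.85,-51.5) -> (4.85,-36.6) [heading=90, draw]
    -- iteration 3/4 --
    FD 10.4: (4.85,-36.6) -> (4.85,-26.2) [heading=90, draw]
    RT 180: heading 90 -> 270
    FD 14.9: (4.85,-26.2) -> (4.85,-41.1) [heading=270, draw]
    -- iteration 4/4 --
    FD 10.4: (4.85,-41.1) -> (4.85,-51.5) [heading=270, draw]
    RT 180: heading 270 -> 90
    FD 14.9: (4.85,-51.5) -> (4.85,-36.6) [heading=90, draw]
  ]
]
FD 3.6: (4.85,-36.6) -> (4.85,-33) [heading=90, draw]
PD: pen down
Final: pos=(4.85,-33), heading=90, 42 segment(s) drawn

Segment lengths:
  seg 1: (0,0) -> (-12.211,-7.05), length = 14.1
  seg 2: (-12.211,-7.05) -> (-20.092,-11.6), length = 9.1
  seg 3: (-20.092,-11.6) -> (-29.272,-16.9), length = 10.6
  seg 4: (-29.272,-16.9) -> (-29.272,-27.3), length = 10.4
  seg 5: (-29.272,-27.3) -> (-29.272,-12.4), length = 14.9
  seg 6: (-29.272,-12.4) -> (-29.272,-2), length = 10.4
  seg 7: (-29.272,-2) -> (-29.272,-16.9), length = 14.9
  seg 8: (-29.272,-16.9) -> (-29.272,-27.3), length = 10.4
  seg 9: (-29.272,-27.3) -> (-29.272,-12.4), length = 14.9
  seg 10: (-29.272,-12.4) -> (-29.272,-2), length = 10.4
  seg 11: (-29.272,-2) -> (-29.272,-16.9), length = 14.9
  seg 12: (-29.272,-16.9) -> (-29.272,-26), length = 9.1
  seg 13: (-29.272,-26) -> (-29.272,-36.6), length = 10.6
  seg 14: (-29.272,-36.6) -> (-20.265,-41.8), length = 10.4
  seg 15: (-20.265,-41.8) -> (-33.169,-34.35), length = 14.9
  seg 16: (-33.169,-34.35) -> (-42.175,-29.15), length = 10.4
  seg 17: (-42.175,-29.15) -> (-29.272,-36.6), length = 14.9
  seg 18: (-29.272,-36.6) -> (-20.265,-41.8), length = 10.4
  seg 19: (-20.265,-41.8) -> (-33.169,-34.35), length = 14.9
  seg 20: (-33.169,-34.35) -> (-42.175,-29.15), length = 10.4
  seg 21: (-42.175,-29.15) -> (-29.272,-36.6), length = 14.9
  seg 22: (-29.272,-36.6) -> (-21.391,-41.15), length = 9.1
  seg 23: (-21.391,-41.15) -> (-12.211,-46.45), length = 10.6
  seg 24: (-12.211,-46.45) -> (-3.204,-41.25), length = 10.4
  seg 25: (-3.204,-41.25) -> (-16.108,-48.7), length = 14.9
  seg 26: (-16.108,-48.7) -> (-25.115,-53.9), length = 10.4
  seg 27: (-25.115,-53.9) -> (-12.211,-46.45), length = 14.9
  seg 28: (-12.211,-46.45) -> (-3.204,-41.25), length = 10.4
  seg 29: (-3.204,-41.25) -> (-16.108,-48.7), length = 14.9
  seg 30: (-16.108,-48.7) -> (-25.115,-53.9), length = 10.4
  seg 31: (-25.115,-53.9) -> (-12.211,-46.45), length = 14.9
  seg 32: (-12.211,-46.45) -> (-4.33,-41.9), length = 9.1
  seg 33: (-4.33,-41.9) -> (4.85,-36.6), length = 10.6
  seg 34: (4.85,-36.6) -> (4.85,-26.2), length = 10.4
  seg 35: (4.85,-26.2) -> (4.85,-41.1), length = 14.9
  seg 36: (4.85,-41.1) -> (4.85,-51.5), length = 10.4
  seg 37: (4.85,-51.5) -> (4.85,-36.6), length = 14.9
  seg 38: (4.85,-36.6) -> (4.85,-26.2), length = 10.4
  seg 39: (4.85,-26.2) -> (4.85,-41.1), length = 14.9
  seg 40: (4.85,-41.1) -> (4.85,-51.5), length = 10.4
  seg 41: (4.85,-51.5) -> (4.85,-36.6), length = 14.9
  seg 42: (4.85,-36.6) -> (4.85,-33), length = 3.6
Total = 501.3

Answer: 501.3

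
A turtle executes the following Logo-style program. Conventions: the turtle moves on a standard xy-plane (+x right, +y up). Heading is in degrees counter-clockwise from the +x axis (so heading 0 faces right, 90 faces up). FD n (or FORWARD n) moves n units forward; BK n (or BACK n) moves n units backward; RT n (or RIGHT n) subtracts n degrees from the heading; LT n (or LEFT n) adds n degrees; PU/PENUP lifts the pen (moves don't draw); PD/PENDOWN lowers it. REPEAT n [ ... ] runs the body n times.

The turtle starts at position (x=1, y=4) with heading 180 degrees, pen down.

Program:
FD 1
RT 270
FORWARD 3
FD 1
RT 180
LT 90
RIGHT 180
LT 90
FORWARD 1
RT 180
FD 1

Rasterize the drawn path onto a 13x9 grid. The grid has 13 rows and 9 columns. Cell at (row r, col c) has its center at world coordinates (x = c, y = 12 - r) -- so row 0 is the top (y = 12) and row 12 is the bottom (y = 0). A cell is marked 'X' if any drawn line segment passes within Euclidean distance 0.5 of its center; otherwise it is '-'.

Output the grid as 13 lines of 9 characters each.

Segment 0: (1,4) -> (0,4)
Segment 1: (0,4) -> (0,1)
Segment 2: (0,1) -> (0,0)
Segment 3: (0,0) -> (0,1)
Segment 4: (0,1) -> (0,0)

Answer: ---------
---------
---------
---------
---------
---------
---------
---------
XX-------
X--------
X--------
X--------
X--------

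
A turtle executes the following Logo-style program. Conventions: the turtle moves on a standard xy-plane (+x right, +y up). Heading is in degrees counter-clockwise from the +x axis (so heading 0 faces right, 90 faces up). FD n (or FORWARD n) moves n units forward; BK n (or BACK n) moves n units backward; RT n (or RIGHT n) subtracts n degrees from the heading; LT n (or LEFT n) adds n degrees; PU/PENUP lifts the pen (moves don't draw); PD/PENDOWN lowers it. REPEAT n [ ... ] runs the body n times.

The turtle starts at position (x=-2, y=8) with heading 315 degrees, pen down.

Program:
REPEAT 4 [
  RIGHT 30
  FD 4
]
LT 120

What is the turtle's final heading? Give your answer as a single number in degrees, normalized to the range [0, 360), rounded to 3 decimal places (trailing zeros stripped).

Executing turtle program step by step:
Start: pos=(-2,8), heading=315, pen down
REPEAT 4 [
  -- iteration 1/4 --
  RT 30: heading 315 -> 285
  FD 4: (-2,8) -> (-0.965,4.136) [heading=285, draw]
  -- iteration 2/4 --
  RT 30: heading 285 -> 255
  FD 4: (-0.965,4.136) -> (-2,0.273) [heading=255, draw]
  -- iteration 3/4 --
  RT 30: heading 255 -> 225
  FD 4: (-2,0.273) -> (-4.828,-2.556) [heading=225, draw]
  -- iteration 4/4 --
  RT 30: heading 225 -> 195
  FD 4: (-4.828,-2.556) -> (-8.692,-3.591) [heading=195, draw]
]
LT 120: heading 195 -> 315
Final: pos=(-8.692,-3.591), heading=315, 4 segment(s) drawn

Answer: 315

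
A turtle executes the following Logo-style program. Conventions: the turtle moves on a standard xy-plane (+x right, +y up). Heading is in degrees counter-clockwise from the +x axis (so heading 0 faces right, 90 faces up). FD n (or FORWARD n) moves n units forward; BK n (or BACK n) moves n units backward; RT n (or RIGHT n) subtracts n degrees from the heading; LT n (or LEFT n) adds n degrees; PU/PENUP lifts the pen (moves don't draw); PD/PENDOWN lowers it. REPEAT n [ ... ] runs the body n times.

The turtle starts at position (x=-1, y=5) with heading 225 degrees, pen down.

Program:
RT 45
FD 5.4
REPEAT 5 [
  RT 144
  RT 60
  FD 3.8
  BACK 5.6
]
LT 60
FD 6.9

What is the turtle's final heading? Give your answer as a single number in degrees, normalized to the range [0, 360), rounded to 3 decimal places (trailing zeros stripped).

Answer: 300

Derivation:
Executing turtle program step by step:
Start: pos=(-1,5), heading=225, pen down
RT 45: heading 225 -> 180
FD 5.4: (-1,5) -> (-6.4,5) [heading=180, draw]
REPEAT 5 [
  -- iteration 1/5 --
  RT 144: heading 180 -> 36
  RT 60: heading 36 -> 336
  FD 3.8: (-6.4,5) -> (-2.929,3.454) [heading=336, draw]
  BK 5.6: (-2.929,3.454) -> (-8.044,5.732) [heading=336, draw]
  -- iteration 2/5 --
  RT 144: heading 336 -> 192
  RT 60: heading 192 -> 132
  FD 3.8: (-8.044,5.732) -> (-10.587,8.556) [heading=132, draw]
  BK 5.6: (-10.587,8.556) -> (-6.84,4.394) [heading=132, draw]
  -- iteration 3/5 --
  RT 144: heading 132 -> 348
  RT 60: heading 348 -> 288
  FD 3.8: (-6.84,4.394) -> (-5.666,0.78) [heading=288, draw]
  BK 5.6: (-5.666,0.78) -> (-7.396,6.106) [heading=288, draw]
  -- iteration 4/5 --
  RT 144: heading 288 -> 144
  RT 60: heading 144 -> 84
  FD 3.8: (-7.396,6.106) -> (-6.999,9.886) [heading=84, draw]
  BK 5.6: (-6.999,9.886) -> (-7.584,4.316) [heading=84, draw]
  -- iteration 5/5 --
  RT 144: heading 84 -> 300
  RT 60: heading 300 -> 240
  FD 3.8: (-7.584,4.316) -> (-9.484,1.025) [heading=240, draw]
  BK 5.6: (-9.484,1.025) -> (-6.684,5.875) [heading=240, draw]
]
LT 60: heading 240 -> 300
FD 6.9: (-6.684,5.875) -> (-3.234,-0.101) [heading=300, draw]
Final: pos=(-3.234,-0.101), heading=300, 12 segment(s) drawn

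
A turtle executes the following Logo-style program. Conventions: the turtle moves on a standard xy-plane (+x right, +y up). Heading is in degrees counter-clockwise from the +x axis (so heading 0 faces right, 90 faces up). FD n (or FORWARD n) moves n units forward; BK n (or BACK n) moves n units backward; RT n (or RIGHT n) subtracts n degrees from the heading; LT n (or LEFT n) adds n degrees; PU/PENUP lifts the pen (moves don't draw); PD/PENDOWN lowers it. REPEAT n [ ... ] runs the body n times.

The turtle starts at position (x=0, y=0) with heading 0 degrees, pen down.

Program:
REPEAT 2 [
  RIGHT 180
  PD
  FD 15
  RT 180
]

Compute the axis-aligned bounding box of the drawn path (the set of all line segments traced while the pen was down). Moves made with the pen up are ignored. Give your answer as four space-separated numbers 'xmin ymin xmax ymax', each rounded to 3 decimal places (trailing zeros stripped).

Answer: -30 0 0 0

Derivation:
Executing turtle program step by step:
Start: pos=(0,0), heading=0, pen down
REPEAT 2 [
  -- iteration 1/2 --
  RT 180: heading 0 -> 180
  PD: pen down
  FD 15: (0,0) -> (-15,0) [heading=180, draw]
  RT 180: heading 180 -> 0
  -- iteration 2/2 --
  RT 180: heading 0 -> 180
  PD: pen down
  FD 15: (-15,0) -> (-30,0) [heading=180, draw]
  RT 180: heading 180 -> 0
]
Final: pos=(-30,0), heading=0, 2 segment(s) drawn

Segment endpoints: x in {-30, -15, 0}, y in {0, 0, 0}
xmin=-30, ymin=0, xmax=0, ymax=0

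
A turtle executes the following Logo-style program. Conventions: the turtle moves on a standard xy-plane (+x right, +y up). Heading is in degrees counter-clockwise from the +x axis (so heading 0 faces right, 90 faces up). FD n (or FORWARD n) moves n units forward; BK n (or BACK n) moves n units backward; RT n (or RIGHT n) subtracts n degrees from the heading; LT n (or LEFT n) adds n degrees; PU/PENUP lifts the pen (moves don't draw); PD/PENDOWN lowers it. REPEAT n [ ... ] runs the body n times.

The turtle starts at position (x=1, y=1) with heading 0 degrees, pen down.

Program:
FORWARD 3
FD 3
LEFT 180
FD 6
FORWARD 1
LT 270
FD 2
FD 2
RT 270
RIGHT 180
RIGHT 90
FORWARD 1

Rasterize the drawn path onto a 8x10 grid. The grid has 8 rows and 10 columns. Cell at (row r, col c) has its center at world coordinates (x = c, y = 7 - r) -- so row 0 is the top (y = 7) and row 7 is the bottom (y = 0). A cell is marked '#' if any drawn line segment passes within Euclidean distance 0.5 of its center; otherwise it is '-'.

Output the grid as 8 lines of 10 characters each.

Segment 0: (1,1) -> (4,1)
Segment 1: (4,1) -> (7,1)
Segment 2: (7,1) -> (1,1)
Segment 3: (1,1) -> (0,1)
Segment 4: (0,1) -> (0,3)
Segment 5: (0,3) -> (0,5)
Segment 6: (0,5) -> (0,4)

Answer: ----------
----------
#---------
#---------
#---------
#---------
########--
----------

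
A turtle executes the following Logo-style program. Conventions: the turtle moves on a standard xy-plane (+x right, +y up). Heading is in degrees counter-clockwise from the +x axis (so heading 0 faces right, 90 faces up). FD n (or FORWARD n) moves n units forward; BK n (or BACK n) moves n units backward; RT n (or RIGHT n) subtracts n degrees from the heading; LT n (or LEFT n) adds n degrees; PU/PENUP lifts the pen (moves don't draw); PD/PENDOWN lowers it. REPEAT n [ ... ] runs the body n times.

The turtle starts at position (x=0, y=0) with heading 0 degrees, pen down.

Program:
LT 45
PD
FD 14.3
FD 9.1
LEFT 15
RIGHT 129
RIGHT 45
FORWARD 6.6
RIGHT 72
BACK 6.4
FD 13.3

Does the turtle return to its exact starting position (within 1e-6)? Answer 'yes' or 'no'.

Executing turtle program step by step:
Start: pos=(0,0), heading=0, pen down
LT 45: heading 0 -> 45
PD: pen down
FD 14.3: (0,0) -> (10.112,10.112) [heading=45, draw]
FD 9.1: (10.112,10.112) -> (16.546,16.546) [heading=45, draw]
LT 15: heading 45 -> 60
RT 129: heading 60 -> 291
RT 45: heading 291 -> 246
FD 6.6: (16.546,16.546) -> (13.862,10.517) [heading=246, draw]
RT 72: heading 246 -> 174
BK 6.4: (13.862,10.517) -> (20.227,9.848) [heading=174, draw]
FD 13.3: (20.227,9.848) -> (7,11.238) [heading=174, draw]
Final: pos=(7,11.238), heading=174, 5 segment(s) drawn

Start position: (0, 0)
Final position: (7, 11.238)
Distance = 13.24; >= 1e-6 -> NOT closed

Answer: no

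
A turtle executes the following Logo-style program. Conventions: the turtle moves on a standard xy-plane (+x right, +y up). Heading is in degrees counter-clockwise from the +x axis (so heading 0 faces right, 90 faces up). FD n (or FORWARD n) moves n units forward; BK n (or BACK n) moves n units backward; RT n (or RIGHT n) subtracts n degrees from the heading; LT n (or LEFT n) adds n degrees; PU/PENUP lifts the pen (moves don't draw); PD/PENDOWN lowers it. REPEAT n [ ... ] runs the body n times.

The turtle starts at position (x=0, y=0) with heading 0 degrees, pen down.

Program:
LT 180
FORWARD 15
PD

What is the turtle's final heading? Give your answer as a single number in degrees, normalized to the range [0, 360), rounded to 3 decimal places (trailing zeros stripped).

Executing turtle program step by step:
Start: pos=(0,0), heading=0, pen down
LT 180: heading 0 -> 180
FD 15: (0,0) -> (-15,0) [heading=180, draw]
PD: pen down
Final: pos=(-15,0), heading=180, 1 segment(s) drawn

Answer: 180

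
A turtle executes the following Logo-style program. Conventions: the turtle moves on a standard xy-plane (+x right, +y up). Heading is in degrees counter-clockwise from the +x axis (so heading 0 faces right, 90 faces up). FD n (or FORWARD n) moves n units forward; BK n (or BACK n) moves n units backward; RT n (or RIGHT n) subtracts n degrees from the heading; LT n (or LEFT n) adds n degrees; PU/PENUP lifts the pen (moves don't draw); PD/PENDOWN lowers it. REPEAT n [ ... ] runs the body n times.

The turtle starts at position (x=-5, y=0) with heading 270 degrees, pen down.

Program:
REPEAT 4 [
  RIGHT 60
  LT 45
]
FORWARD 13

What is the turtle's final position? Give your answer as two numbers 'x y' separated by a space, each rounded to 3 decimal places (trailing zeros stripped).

Answer: -16.258 -6.5

Derivation:
Executing turtle program step by step:
Start: pos=(-5,0), heading=270, pen down
REPEAT 4 [
  -- iteration 1/4 --
  RT 60: heading 270 -> 210
  LT 45: heading 210 -> 255
  -- iteration 2/4 --
  RT 60: heading 255 -> 195
  LT 45: heading 195 -> 240
  -- iteration 3/4 --
  RT 60: heading 240 -> 180
  LT 45: heading 180 -> 225
  -- iteration 4/4 --
  RT 60: heading 225 -> 165
  LT 45: heading 165 -> 210
]
FD 13: (-5,0) -> (-16.258,-6.5) [heading=210, draw]
Final: pos=(-16.258,-6.5), heading=210, 1 segment(s) drawn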